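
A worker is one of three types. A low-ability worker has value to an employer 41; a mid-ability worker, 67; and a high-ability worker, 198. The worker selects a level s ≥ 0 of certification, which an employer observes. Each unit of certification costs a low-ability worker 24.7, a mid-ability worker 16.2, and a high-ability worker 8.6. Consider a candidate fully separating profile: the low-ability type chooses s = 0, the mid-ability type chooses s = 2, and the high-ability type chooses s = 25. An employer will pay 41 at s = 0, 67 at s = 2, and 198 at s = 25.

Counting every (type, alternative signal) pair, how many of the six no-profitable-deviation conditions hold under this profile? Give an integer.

Low-ability (own payoff 41): to s=2 gives 67 − 24.7×2 = 17.6 → no gain ✓; to s=25 gives 198 − 24.7×25 = -419.5 → no gain ✓.
Mid-ability (own payoff 67 − 16.2×2 = 34.6): to s=0 gives 41 → profitable ✗; to s=25 gives 198 − 16.2×25 = -207 → no gain ✓.
High-ability (own payoff 198 − 8.6×25 = -17): to s=0 gives 41 → profitable ✗; to s=2 gives 67 − 8.6×2 = 49.8 → profitable ✗.
3 of the 6 constraints hold; not an equilibrium.

3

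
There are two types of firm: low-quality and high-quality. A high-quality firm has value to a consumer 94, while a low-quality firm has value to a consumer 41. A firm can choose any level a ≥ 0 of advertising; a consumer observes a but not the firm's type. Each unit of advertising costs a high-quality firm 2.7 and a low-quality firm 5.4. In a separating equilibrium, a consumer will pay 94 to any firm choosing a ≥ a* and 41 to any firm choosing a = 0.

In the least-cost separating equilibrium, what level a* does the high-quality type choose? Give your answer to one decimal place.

9.8

A low-quality firm choosing a = 0 receives 41.
Imitating at a* instead would pay 94 at cost 5.4·a*, netting 94 − 5.4·a*.
Indifference: 41 = 94 − 5.4·a*, so a* = (94 − 41) / 5.4 ≈ 9.8.
At a* the low-quality type's incentive constraint just binds; the high-quality type strictly prefers a* since its per-unit cost is lower.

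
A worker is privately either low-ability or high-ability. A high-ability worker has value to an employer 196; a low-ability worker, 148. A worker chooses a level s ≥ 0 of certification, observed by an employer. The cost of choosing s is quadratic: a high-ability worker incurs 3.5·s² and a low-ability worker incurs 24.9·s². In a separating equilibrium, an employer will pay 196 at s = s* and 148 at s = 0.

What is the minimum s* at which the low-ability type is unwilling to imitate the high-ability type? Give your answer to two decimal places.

The low-ability type at s = 0 receives 148; imitating at s* yields 196 − 24.9·s*².
Indifference: 148 = 196 − 24.9·s*², so s*² = (196 − 148) / 24.9 ≈ 1.9277.
s* = √1.9277 ≈ 1.39.

1.39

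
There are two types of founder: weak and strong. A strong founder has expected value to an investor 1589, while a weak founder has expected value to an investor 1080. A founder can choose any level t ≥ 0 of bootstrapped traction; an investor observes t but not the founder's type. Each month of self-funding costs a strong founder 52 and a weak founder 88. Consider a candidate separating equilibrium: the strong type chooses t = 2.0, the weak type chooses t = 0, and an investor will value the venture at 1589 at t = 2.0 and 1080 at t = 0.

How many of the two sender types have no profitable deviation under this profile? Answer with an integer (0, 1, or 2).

Weak type: stay at 0 → 1080; mimic → 1589 − 88 × 2.0 = 1413. IC fails (1080 < 1413).
Strong type: signal → 1589 − 52 × 2.0 = 1485; deviate to 0 → 1080. IC holds (1485 ≥ 1080).
1 of 2 constraints hold, so this profile is not an equilibrium.

1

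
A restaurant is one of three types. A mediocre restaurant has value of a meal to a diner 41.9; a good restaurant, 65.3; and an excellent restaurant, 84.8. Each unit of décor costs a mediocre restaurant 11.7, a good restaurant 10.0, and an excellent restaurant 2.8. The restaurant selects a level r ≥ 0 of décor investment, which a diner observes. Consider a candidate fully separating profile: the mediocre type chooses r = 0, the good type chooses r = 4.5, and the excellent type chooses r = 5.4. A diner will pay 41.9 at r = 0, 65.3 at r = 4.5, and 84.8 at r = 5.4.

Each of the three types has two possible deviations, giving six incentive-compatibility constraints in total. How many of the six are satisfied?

Good (own payoff 65.3 − 10.0×4.5 = 20.3): to r=0 gives 41.9 → profitable ✗; to r=5.4 gives 84.8 − 10.0×5.4 = 30.8 → profitable ✗.
Mediocre (own payoff 41.9): to r=4.5 gives 65.3 − 11.7×4.5 = 12.65 → no gain ✓; to r=5.4 gives 84.8 − 11.7×5.4 = 21.62 → no gain ✓.
Excellent (own payoff 84.8 − 2.8×5.4 = 69.68): to r=0 gives 41.9 → no gain ✓; to r=4.5 gives 65.3 − 2.8×4.5 = 52.7 → no gain ✓.
4 of the 6 constraints hold; not an equilibrium.

4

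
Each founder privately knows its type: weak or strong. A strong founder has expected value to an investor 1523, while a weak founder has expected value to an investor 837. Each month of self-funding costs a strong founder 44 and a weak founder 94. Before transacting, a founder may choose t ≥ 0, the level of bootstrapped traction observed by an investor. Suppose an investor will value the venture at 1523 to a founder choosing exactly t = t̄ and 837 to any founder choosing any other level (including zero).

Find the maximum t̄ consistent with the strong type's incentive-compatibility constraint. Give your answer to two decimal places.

15.59

Choosing t̄ yields the strong type 1523 − 44·t̄; choosing zero yields 837.
The strong type is indifferent at 1523 − 44·t̄ = 837, i.e. t̄ = (1523 − 837) / 44 ≈ 15.59.
For any t̄ above 15.59 the strong type would rather pool at zero, so separation collapses.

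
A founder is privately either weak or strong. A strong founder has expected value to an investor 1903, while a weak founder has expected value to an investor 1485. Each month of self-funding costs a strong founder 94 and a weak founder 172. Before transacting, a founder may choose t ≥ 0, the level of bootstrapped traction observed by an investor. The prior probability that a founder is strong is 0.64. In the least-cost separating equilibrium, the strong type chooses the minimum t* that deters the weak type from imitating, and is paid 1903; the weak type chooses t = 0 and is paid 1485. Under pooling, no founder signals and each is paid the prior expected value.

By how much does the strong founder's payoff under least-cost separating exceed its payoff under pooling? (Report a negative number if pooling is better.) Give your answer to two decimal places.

-77.96

Least-cost separating signal: t* solves 1485 = 1903 − 172·t*, so t* = (1903 − 1485)/172 ≈ 2.4302.
Strong type's separating payoff: 1903 − 94 × t* = 1903 − 94 × (1903 − 1485)/172 = 1903 − 39292/172 ≈ 1674.5581.
Pooling payoff: 0.64 × 1903 + 0.36 × 1485 = 1752.52.
Difference: 1674.5581 − 1752.52 = -77.9619, i.e. -77.96 to two decimal places.
The strong type would prefer the pooling outcome.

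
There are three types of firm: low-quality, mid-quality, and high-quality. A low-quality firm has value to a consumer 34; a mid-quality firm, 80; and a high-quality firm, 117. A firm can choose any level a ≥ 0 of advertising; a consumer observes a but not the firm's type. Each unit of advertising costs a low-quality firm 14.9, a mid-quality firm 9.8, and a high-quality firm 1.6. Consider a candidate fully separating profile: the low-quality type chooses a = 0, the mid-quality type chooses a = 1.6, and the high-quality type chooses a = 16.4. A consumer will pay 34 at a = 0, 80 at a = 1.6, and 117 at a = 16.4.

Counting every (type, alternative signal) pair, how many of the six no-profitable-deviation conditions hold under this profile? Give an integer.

5

Low-quality (own payoff 34): to a=1.6 gives 80 − 14.9×1.6 = 56.16 → profitable ✗; to a=16.4 gives 117 − 14.9×16.4 = -127.36 → no gain ✓.
Mid-quality (own payoff 80 − 9.8×1.6 = 64.32): to a=0 gives 34 → no gain ✓; to a=16.4 gives 117 − 9.8×16.4 = -43.72 → no gain ✓.
High-quality (own payoff 117 − 1.6×16.4 = 90.76): to a=0 gives 34 → no gain ✓; to a=1.6 gives 80 − 1.6×1.6 = 77.44 → no gain ✓.
5 of the 6 constraints hold; not an equilibrium.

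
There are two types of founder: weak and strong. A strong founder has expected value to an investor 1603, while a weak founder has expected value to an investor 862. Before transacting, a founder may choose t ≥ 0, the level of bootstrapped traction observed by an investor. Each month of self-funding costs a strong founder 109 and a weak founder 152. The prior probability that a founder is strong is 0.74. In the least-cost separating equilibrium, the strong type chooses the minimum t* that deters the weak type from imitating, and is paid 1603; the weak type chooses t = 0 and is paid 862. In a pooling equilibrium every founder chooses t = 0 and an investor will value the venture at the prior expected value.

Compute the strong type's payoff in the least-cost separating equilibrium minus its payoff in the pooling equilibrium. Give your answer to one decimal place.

-338.7

Least-cost separating signal: t* solves 862 = 1603 − 152·t*, so t* = (1603 − 862)/152 = 4.875.
Strong type's separating payoff: 1603 − 109 × t* = 1603 − 109 × (1603 − 862)/152 = 1603 − 80769/152 = 1071.625.
Pooling payoff: 0.74 × 1603 + 0.26 × 862 = 1410.34.
Difference: 1071.625 − 1410.34 = -338.715, i.e. -338.7 to one decimal place.
The strong type would prefer the pooling outcome.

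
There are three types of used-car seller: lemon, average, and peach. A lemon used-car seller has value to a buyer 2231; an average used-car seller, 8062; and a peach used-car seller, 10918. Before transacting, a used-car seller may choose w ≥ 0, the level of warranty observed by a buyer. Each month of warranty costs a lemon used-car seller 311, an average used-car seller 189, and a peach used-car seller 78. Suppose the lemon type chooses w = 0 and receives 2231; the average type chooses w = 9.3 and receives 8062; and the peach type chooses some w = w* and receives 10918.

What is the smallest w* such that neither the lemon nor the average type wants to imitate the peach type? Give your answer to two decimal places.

27.93

Lemon type (on-path payoff 2231) won't mimic when 2231 ≥ 10918 − 311·w*, i.e. w* ≥ 27.93.
Average type (on-path payoff 8062 − 189×9.3 = 6304.3) won't mimic when 6304.3 ≥ 10918 − 189·w*, i.e. w* ≥ 24.41.
Both must hold, so w* = max(27.93, 24.41) = 27.93. The lemon type's constraint binds.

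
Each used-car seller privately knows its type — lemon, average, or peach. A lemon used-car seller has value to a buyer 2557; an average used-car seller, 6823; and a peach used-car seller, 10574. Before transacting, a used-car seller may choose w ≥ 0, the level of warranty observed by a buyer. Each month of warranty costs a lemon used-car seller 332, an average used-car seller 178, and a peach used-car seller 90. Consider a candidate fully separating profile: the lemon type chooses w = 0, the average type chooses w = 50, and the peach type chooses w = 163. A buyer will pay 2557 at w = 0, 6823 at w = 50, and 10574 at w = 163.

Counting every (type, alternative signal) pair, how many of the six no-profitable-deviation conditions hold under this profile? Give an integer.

Average (own payoff 6823 − 178×50 = -2077): to w=0 gives 2557 → profitable ✗; to w=163 gives 10574 − 178×163 = -18440 → no gain ✓.
Lemon (own payoff 2557): to w=50 gives 6823 − 332×50 = -9777 → no gain ✓; to w=163 gives 10574 − 332×163 = -43542 → no gain ✓.
Peach (own payoff 10574 − 90×163 = -4096): to w=0 gives 2557 → profitable ✗; to w=50 gives 6823 − 90×50 = 2323 → profitable ✗.
3 of the 6 constraints hold; not an equilibrium.

3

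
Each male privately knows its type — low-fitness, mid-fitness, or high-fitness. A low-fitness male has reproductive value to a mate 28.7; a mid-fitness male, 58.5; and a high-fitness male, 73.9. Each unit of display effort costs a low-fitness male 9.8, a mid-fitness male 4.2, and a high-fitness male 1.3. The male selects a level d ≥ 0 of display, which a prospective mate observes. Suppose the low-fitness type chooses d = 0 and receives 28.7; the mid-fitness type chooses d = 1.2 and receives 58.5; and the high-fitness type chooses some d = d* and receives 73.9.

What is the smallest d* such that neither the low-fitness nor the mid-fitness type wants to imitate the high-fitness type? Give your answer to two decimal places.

Low-fitness type (on-path payoff 28.7) won't mimic when 28.7 ≥ 73.9 − 9.8·d*, i.e. d* ≥ 4.61.
Mid-fitness type (on-path payoff 58.5 − 4.2×1.2 = 53.46) won't mimic when 53.46 ≥ 73.9 − 4.2·d*, i.e. d* ≥ 4.87.
Both must hold, so d* = max(4.61, 4.87) = 4.87. The mid-fitness type's constraint binds.

4.87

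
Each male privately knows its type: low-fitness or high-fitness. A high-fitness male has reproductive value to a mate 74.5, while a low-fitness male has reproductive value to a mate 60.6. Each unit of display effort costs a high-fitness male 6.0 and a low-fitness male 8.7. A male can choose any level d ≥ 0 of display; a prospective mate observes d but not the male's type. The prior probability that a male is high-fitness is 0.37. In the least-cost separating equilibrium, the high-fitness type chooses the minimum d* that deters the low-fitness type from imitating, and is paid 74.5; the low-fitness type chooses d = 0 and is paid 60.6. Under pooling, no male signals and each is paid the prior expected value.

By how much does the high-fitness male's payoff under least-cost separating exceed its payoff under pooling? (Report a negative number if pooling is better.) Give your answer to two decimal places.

-0.83

Least-cost separating signal: d* solves 60.6 = 74.5 − 8.7·d*, so d* = (74.5 − 60.6)/8.7 ≈ 1.5977.
High-fitness type's separating payoff: 74.5 − 6.0 × d* = 74.5 − 6.0 × (74.5 − 60.6)/8.7 = 74.5 − 83.4/8.7 ≈ 64.9138.
Pooling payoff: 0.37 × 74.5 + 0.63 × 60.6 = 65.743.
Difference: 64.9138 − 65.743 = -0.8292, i.e. -0.83 to two decimal places.
The high-fitness type would prefer the pooling outcome.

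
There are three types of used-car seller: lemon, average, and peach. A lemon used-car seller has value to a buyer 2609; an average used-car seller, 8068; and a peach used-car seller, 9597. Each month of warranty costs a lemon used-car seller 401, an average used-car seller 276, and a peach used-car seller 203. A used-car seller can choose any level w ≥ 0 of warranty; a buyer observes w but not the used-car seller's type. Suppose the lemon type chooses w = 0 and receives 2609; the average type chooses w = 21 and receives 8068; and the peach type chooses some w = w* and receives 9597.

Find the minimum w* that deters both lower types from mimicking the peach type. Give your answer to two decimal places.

Average type (on-path payoff 8068 − 276×21 = 2272) won't mimic when 2272 ≥ 9597 − 276·w*, i.e. w* ≥ 26.54.
Lemon type (on-path payoff 2609) won't mimic when 2609 ≥ 9597 − 401·w*, i.e. w* ≥ 17.43.
Both must hold, so w* = max(17.43, 26.54) = 26.54. The average type's constraint binds.

26.54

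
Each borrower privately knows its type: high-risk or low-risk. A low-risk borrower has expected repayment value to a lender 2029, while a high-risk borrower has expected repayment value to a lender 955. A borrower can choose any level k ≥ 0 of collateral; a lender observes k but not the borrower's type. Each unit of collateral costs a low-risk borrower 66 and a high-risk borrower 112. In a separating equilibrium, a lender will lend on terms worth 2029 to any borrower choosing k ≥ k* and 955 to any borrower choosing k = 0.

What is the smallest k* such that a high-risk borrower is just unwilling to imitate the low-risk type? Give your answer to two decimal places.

A high-risk borrower choosing k = 0 receives 955.
Imitating at k* instead would pay 2029 at cost 112·k*, netting 2029 − 112·k*.
Indifference: 955 = 2029 − 112·k*, so k* = (2029 − 955) / 112 ≈ 9.59.
At k* the high-risk type's incentive constraint just binds; the low-risk type strictly prefers k* since its per-unit cost is lower.

9.59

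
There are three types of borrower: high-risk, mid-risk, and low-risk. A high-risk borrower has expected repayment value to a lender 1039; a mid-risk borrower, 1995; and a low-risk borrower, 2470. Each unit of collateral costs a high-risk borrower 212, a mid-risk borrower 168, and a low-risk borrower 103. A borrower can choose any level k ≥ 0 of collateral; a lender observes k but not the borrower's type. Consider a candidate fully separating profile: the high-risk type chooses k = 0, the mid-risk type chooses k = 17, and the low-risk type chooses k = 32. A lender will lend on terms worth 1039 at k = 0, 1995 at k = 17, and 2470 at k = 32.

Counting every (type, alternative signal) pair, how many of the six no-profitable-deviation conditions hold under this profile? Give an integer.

Mid-risk (own payoff 1995 − 168×17 = -861): to k=0 gives 1039 → profitable ✗; to k=32 gives 2470 − 168×32 = -2906 → no gain ✓.
High-risk (own payoff 1039): to k=17 gives 1995 − 212×17 = -1609 → no gain ✓; to k=32 gives 2470 − 212×32 = -4314 → no gain ✓.
Low-risk (own payoff 2470 − 103×32 = -826): to k=0 gives 1039 → profitable ✗; to k=17 gives 1995 − 103×17 = 244 → profitable ✗.
3 of the 6 constraints hold; not an equilibrium.

3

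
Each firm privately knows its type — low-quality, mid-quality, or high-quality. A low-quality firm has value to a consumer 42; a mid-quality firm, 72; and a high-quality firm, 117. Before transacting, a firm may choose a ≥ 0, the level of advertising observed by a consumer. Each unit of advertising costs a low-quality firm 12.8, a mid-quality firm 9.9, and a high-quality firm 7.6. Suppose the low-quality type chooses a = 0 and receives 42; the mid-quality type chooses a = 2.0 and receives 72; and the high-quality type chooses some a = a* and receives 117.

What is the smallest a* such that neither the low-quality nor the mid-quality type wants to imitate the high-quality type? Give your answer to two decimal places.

6.55

Mid-quality type (on-path payoff 72 − 9.9×2.0 = 52.2) won't mimic when 52.2 ≥ 117 − 9.9·a*, i.e. a* ≥ 6.55.
Low-quality type (on-path payoff 42) won't mimic when 42 ≥ 117 − 12.8·a*, i.e. a* ≥ 5.86.
Both must hold, so a* = max(5.86, 6.55) = 6.55. The mid-quality type's constraint binds.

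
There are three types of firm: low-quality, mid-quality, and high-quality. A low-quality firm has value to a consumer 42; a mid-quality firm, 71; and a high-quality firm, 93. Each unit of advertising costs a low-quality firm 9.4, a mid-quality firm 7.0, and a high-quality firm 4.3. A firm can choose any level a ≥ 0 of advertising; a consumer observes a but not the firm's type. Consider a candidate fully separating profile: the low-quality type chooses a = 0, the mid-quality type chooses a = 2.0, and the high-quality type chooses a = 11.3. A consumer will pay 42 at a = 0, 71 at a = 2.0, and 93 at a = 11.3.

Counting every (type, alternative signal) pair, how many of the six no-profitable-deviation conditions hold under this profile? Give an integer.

4

High-quality (own payoff 93 − 4.3×11.3 = 44.41): to a=0 gives 42 → no gain ✓; to a=2.0 gives 71 − 4.3×2.0 = 62.4 → profitable ✗.
Mid-quality (own payoff 71 − 7.0×2.0 = 57): to a=0 gives 42 → no gain ✓; to a=11.3 gives 93 − 7.0×11.3 = 13.9 → no gain ✓.
Low-quality (own payoff 42): to a=2.0 gives 71 − 9.4×2.0 = 52.2 → profitable ✗; to a=11.3 gives 93 − 9.4×11.3 = -13.22 → no gain ✓.
4 of the 6 constraints hold; not an equilibrium.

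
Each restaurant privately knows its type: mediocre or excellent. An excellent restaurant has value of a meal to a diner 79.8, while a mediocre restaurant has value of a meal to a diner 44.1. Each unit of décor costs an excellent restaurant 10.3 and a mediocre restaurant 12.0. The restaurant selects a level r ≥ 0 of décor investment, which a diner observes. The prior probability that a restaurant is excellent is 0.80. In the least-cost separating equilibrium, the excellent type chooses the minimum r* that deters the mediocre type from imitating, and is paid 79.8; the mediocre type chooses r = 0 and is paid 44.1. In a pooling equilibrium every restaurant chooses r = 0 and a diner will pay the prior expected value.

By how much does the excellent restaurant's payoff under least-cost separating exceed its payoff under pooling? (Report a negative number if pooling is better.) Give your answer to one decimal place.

-23.5

Least-cost separating signal: r* solves 44.1 = 79.8 − 12.0·r*, so r* = (79.8 − 44.1)/12.0 = 2.975.
Excellent type's separating payoff: 79.8 − 10.3 × r* = 79.8 − 10.3 × (79.8 − 44.1)/12.0 = 79.8 − 367.71/12.0 ≈ 49.158.
Pooling payoff: 0.80 × 79.8 + 0.20 × 44.1 = 72.66.
Difference: 49.158 − 72.66 = -23.502, i.e. -23.5 to one decimal place.
The excellent type would prefer the pooling outcome.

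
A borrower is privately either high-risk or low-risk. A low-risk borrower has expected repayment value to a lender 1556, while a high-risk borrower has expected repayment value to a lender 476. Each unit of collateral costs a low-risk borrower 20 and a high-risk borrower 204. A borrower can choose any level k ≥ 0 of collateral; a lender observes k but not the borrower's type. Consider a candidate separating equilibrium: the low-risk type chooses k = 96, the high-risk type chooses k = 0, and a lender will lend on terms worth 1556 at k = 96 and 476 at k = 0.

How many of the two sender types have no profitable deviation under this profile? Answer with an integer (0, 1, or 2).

High-risk type: stay at 0 → 476; mimic → 1556 − 204 × 96 = -18028. IC holds (476 ≥ -18028).
Low-risk type: signal → 1556 − 20 × 96 = -364; deviate to 0 → 476. IC fails (-364 < 476).
1 of 2 constraints hold, so this profile is not an equilibrium.

1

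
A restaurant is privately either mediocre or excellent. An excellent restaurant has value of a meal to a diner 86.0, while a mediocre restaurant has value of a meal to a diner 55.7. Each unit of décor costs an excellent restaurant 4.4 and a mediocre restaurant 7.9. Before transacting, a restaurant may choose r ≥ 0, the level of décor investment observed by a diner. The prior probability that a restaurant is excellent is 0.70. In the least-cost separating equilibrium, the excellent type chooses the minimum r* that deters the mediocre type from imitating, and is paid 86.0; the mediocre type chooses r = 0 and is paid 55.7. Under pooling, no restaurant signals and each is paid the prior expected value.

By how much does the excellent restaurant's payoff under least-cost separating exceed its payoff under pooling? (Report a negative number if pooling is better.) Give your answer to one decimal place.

Least-cost separating signal: r* solves 55.7 = 86.0 − 7.9·r*, so r* = (86.0 − 55.7)/7.9 ≈ 3.8354.
Excellent type's separating payoff: 86.0 − 4.4 × r* = 86.0 − 4.4 × (86.0 − 55.7)/7.9 = 86.0 − 133.32/7.9 ≈ 69.124.
Pooling payoff: 0.70 × 86.0 + 0.30 × 55.7 = 76.91.
Difference: 69.124 − 76.91 = -7.786, i.e. -7.8 to one decimal place.
The excellent type would prefer the pooling outcome.

-7.8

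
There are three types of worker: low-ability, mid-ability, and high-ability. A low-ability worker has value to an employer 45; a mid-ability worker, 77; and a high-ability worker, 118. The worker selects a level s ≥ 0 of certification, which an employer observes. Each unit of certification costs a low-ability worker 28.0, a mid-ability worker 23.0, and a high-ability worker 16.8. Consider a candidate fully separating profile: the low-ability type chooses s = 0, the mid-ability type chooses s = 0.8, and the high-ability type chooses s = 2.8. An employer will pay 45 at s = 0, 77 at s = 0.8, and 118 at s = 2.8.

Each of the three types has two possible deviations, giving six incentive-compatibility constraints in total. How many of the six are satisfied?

5

High-ability (own payoff 118 − 16.8×2.8 = 70.96): to s=0 gives 45 → no gain ✓; to s=0.8 gives 77 − 16.8×0.8 = 63.56 → no gain ✓.
Mid-ability (own payoff 77 − 23.0×0.8 = 58.6): to s=0 gives 45 → no gain ✓; to s=2.8 gives 118 − 23.0×2.8 = 53.6 → no gain ✓.
Low-ability (own payoff 45): to s=0.8 gives 77 − 28.0×0.8 = 54.6 → profitable ✗; to s=2.8 gives 118 − 28.0×2.8 = 39.6 → no gain ✓.
5 of the 6 constraints hold; not an equilibrium.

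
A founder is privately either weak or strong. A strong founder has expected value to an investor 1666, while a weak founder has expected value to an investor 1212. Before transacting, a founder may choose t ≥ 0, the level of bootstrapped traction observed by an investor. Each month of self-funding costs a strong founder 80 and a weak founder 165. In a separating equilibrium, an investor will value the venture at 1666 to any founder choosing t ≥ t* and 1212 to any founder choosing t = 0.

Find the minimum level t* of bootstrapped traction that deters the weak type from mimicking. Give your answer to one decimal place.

A weak founder choosing t = 0 receives 1212.
Imitating at t* instead would pay 1666 at cost 165·t*, netting 1666 − 165·t*.
Indifference: 1212 = 1666 − 165·t*, so t* = (1666 − 1212) / 165 ≈ 2.8.
This is the weak type's binding incentive-compatibility constraint; any t ≥ 2.8 sustains separation on that side.

2.8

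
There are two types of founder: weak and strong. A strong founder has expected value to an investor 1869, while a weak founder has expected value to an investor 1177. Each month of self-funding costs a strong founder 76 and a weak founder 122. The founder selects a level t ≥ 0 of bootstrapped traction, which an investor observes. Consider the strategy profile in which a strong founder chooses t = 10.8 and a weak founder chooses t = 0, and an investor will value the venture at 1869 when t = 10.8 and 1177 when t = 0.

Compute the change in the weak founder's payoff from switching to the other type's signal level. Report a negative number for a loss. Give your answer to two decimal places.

-625.60

Playing t = 0 the weak founder receives 1177.
Deviating to t = 10.8 brings payment 1869 at cost 122 × 10.8 = 1317.6, netting 551.4.
Gain from deviating: 551.4 − 1177 = -625.60.
The gain is negative, so the weak type's incentive-compatibility constraint is satisfied.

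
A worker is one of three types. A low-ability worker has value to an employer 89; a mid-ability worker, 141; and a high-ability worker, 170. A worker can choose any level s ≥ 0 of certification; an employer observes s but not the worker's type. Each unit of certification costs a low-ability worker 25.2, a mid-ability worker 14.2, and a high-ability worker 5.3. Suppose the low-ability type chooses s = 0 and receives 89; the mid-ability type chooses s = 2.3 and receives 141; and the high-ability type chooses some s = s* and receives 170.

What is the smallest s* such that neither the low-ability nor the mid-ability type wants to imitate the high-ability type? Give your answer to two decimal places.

Mid-ability type (on-path payoff 141 − 14.2×2.3 = 108.34) won't mimic when 108.34 ≥ 170 − 14.2·s*, i.e. s* ≥ 4.34.
Low-ability type (on-path payoff 89) won't mimic when 89 ≥ 170 − 25.2·s*, i.e. s* ≥ 3.21.
Both must hold, so s* = max(3.21, 4.34) = 4.34. The mid-ability type's constraint binds.

4.34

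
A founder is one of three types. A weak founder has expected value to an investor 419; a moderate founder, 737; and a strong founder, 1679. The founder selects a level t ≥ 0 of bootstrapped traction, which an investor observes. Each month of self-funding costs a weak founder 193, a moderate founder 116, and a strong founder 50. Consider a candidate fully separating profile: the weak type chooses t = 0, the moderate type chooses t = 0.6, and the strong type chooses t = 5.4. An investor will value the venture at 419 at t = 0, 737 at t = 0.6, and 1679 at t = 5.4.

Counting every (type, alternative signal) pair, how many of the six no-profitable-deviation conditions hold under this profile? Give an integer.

Weak (own payoff 419): to t=0.6 gives 737 − 193×0.6 = 621.2 → profitable ✗; to t=5.4 gives 1679 − 193×5.4 = 636.8 → profitable ✗.
Moderate (own payoff 737 − 116×0.6 = 667.4): to t=0 gives 419 → no gain ✓; to t=5.4 gives 1679 − 116×5.4 = 1052.6 → profitable ✗.
Strong (own payoff 1679 − 50×5.4 = 1409): to t=0 gives 419 → no gain ✓; to t=0.6 gives 737 − 50×0.6 = 707 → no gain ✓.
3 of the 6 constraints hold; not an equilibrium.

3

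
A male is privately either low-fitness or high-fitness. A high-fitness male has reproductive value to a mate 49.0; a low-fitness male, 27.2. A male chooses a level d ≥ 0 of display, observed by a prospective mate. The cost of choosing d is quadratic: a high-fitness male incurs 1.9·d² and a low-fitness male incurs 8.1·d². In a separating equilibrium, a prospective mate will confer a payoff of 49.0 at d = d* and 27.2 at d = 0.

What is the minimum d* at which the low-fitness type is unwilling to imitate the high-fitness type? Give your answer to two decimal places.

The low-fitness type at d = 0 receives 27.2; imitating at d* yields 49.0 − 8.1·d*².
Indifference: 27.2 = 49.0 − 8.1·d*², so d*² = (49.0 − 27.2) / 8.1 ≈ 2.6914.
d* = √2.6914 ≈ 1.64.

1.64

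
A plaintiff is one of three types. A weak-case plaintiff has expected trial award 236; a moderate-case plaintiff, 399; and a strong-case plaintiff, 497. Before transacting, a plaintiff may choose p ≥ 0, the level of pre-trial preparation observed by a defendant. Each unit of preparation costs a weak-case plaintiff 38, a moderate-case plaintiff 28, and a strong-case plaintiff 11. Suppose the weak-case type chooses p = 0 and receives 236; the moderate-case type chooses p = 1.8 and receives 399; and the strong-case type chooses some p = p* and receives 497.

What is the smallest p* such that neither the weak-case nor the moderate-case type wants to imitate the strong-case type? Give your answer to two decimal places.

Moderate-case type (on-path payoff 399 − 28×1.8 = 348.6) won't mimic when 348.6 ≥ 497 − 28·p*, i.e. p* ≥ 5.30.
Weak-case type (on-path payoff 236) won't mimic when 236 ≥ 497 − 38·p*, i.e. p* ≥ 6.87.
Both must hold, so p* = max(6.87, 5.30) = 6.87. The weak-case type's constraint binds.

6.87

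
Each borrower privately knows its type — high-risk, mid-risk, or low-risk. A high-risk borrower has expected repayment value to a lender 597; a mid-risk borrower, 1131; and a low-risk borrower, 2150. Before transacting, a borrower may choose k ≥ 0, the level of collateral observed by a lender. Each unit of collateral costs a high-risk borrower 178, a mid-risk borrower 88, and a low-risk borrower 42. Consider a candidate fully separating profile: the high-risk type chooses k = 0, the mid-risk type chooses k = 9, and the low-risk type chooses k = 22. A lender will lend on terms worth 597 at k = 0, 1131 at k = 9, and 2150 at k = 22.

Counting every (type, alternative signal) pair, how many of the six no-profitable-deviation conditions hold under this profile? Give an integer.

5

Mid-risk (own payoff 1131 − 88×9 = 339): to k=0 gives 597 → profitable ✗; to k=22 gives 2150 − 88×22 = 214 → no gain ✓.
Low-risk (own payoff 2150 − 42×22 = 1226): to k=0 gives 597 → no gain ✓; to k=9 gives 1131 − 42×9 = 753 → no gain ✓.
High-risk (own payoff 597): to k=9 gives 1131 − 178×9 = -471 → no gain ✓; to k=22 gives 2150 − 178×22 = -1766 → no gain ✓.
5 of the 6 constraints hold; not an equilibrium.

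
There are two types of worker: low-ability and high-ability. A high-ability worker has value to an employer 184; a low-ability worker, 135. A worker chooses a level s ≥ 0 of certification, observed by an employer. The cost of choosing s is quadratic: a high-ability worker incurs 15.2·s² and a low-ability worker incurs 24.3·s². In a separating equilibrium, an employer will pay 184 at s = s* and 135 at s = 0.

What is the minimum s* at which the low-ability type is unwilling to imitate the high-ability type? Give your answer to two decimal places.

The low-ability type at s = 0 receives 135; imitating at s* yields 184 − 24.3·s*².
Indifference: 135 = 184 − 24.3·s*², so s*² = (184 − 135) / 24.3 ≈ 2.0165.
s* = √2.0165 ≈ 1.42.

1.42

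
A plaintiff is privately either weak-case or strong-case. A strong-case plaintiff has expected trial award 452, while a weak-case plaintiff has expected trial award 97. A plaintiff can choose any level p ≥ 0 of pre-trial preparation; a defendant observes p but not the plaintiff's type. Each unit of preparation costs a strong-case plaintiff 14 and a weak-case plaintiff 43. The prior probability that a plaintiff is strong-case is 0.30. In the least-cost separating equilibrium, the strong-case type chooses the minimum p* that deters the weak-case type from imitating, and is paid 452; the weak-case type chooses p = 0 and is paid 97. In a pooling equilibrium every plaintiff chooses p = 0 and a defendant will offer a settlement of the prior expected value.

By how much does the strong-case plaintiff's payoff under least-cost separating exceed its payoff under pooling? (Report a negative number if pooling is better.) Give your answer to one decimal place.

Least-cost separating signal: p* solves 97 = 452 − 43·p*, so p* = (452 − 97)/43 ≈ 8.2558.
Strong-case type's separating payoff: 452 − 14 × p* = 452 − 14 × (452 − 97)/43 = 452 − 4970/43 ≈ 336.419.
Pooling payoff: 0.30 × 452 + 0.70 × 97 = 203.5.
Difference: 336.419 − 203.5 = 132.919, i.e. 132.9 to one decimal place.
The strong-case type prefers to separate.

132.9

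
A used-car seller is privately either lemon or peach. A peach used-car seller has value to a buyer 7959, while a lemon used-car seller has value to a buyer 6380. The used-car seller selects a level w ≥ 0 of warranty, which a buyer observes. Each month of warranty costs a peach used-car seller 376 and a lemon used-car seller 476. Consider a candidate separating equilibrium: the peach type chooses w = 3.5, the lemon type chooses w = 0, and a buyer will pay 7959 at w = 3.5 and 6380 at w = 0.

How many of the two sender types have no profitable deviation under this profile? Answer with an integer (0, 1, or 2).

Lemon type: stay at 0 → 6380; mimic → 7959 − 476 × 3.5 = 6293. IC holds (6380 ≥ 6293).
Peach type: signal → 7959 − 376 × 3.5 = 6643; deviate to 0 → 6380. IC holds (6643 ≥ 6380).
2 of 2 constraints hold, so this is a separating equilibrium.

2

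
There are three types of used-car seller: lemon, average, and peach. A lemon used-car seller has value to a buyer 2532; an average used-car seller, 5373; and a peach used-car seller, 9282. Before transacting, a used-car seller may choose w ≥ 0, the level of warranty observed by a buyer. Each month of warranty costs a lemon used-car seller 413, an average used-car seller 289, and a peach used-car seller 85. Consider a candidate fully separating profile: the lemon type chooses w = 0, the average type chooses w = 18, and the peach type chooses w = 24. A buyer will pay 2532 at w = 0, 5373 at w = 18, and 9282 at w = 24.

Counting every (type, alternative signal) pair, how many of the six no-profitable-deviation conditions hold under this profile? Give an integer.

4

Peach (own payoff 9282 − 85×24 = 7242): to w=0 gives 2532 → no gain ✓; to w=18 gives 5373 − 85×18 = 3843 → no gain ✓.
Lemon (own payoff 2532): to w=18 gives 5373 − 413×18 = -2061 → no gain ✓; to w=24 gives 9282 − 413×24 = -630 → no gain ✓.
Average (own payoff 5373 − 289×18 = 171): to w=0 gives 2532 → profitable ✗; to w=24 gives 9282 − 289×24 = 2346 → profitable ✗.
4 of the 6 constraints hold; not an equilibrium.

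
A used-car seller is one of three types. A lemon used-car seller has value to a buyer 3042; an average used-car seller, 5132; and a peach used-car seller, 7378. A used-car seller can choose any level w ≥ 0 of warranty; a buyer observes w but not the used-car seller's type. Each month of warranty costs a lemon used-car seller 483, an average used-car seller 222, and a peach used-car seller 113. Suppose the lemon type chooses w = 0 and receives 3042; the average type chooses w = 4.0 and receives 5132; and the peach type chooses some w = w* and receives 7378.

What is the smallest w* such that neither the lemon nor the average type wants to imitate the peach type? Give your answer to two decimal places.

Average type (on-path payoff 5132 − 222×4.0 = 4244) won't mimic when 4244 ≥ 7378 − 222·w*, i.e. w* ≥ 14.12.
Lemon type (on-path payoff 3042) won't mimic when 3042 ≥ 7378 − 483·w*, i.e. w* ≥ 8.98.
Both must hold, so w* = max(8.98, 14.12) = 14.12. The average type's constraint binds.

14.12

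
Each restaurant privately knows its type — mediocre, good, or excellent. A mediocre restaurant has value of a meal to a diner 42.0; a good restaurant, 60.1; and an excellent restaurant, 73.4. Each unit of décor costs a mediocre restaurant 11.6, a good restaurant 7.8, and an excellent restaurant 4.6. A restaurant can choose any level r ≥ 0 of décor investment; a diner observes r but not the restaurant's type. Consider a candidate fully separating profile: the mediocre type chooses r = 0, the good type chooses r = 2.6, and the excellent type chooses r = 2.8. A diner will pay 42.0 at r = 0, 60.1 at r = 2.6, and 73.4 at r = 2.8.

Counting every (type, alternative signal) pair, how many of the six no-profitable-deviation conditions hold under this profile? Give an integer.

Excellent (own payoff 73.4 − 4.6×2.8 = 60.52): to r=0 gives 42.0 → no gain ✓; to r=2.6 gives 60.1 − 4.6×2.6 = 48.14 → no gain ✓.
Mediocre (own payoff 42.0): to r=2.6 gives 60.1 − 11.6×2.6 = 29.94 → no gain ✓; to r=2.8 gives 73.4 − 11.6×2.8 = 40.92 → no gain ✓.
Good (own payoff 60.1 − 7.8×2.6 = 39.82): to r=0 gives 42.0 → profitable ✗; to r=2.8 gives 73.4 − 7.8×2.8 = 51.56 → profitable ✗.
4 of the 6 constraints hold; not an equilibrium.

4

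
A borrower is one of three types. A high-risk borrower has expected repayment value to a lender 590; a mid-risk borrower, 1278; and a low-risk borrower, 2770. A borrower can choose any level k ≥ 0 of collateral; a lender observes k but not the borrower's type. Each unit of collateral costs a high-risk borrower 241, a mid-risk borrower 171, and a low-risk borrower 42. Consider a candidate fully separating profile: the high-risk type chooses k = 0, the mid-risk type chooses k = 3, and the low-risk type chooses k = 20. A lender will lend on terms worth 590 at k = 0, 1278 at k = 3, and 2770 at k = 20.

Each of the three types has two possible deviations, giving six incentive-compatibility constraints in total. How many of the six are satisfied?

High-risk (own payoff 590): to k=3 gives 1278 − 241×3 = 555 → no gain ✓; to k=20 gives 2770 − 241×20 = -2050 → no gain ✓.
Mid-risk (own payoff 1278 − 171×3 = 765): to k=0 gives 590 → no gain ✓; to k=20 gives 2770 − 171×20 = -650 → no gain ✓.
Low-risk (own payoff 2770 − 42×20 = 1930): to k=0 gives 590 → no gain ✓; to k=3 gives 1278 − 42×3 = 1152 → no gain ✓.
6 of the 6 constraints hold; this profile is a separating equilibrium.

6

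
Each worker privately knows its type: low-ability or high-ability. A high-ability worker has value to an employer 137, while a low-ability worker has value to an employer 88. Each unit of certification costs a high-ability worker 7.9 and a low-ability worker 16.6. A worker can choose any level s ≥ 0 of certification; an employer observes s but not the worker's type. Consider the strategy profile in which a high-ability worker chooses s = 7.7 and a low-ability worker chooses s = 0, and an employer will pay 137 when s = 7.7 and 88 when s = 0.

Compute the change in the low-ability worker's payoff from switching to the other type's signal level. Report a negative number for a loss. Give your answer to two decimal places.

-78.82

Playing s = 0 the low-ability worker receives 88.
Deviating to s = 7.7 brings payment 137 at cost 16.6 × 7.7 = 127.82, netting 9.18.
Gain from deviating: 9.18 − 88 = -78.82.
The gain is negative, so the low-ability type's incentive-compatibility constraint is satisfied.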